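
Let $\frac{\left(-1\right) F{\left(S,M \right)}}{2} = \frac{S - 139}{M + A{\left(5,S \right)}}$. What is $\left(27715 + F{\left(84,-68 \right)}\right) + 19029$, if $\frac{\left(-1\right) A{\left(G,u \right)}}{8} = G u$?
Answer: $\frac{80119161}{1714} \approx 46744.0$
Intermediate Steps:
$A{\left(G,u \right)} = - 8 G u$
$F{\left(S,M \right)} = - \frac{2 \left(-139 + S\right)}{M - 40 S}$ ($F{\left(S,M \right)} = - 2 \frac{S - 139}{M - 40 S} = - 2 \frac{-139 + S}{M - 40 S} = - \frac{2 \left(-139 + S\right)}{M - 40 S}$)
$\left(27715 + F{\left(84,-68 \right)}\right) + 19029 = \left(27715 + \frac{2 \left(139 - 84\right)}{-68 - 3360}\right) + 19029 = \left(27715 + 2 \frac{1}{-3428} \cdot 55\right) + 19029 = \left(27715 + 2 \left(- \frac{1}{3428}\right) 55\right) + 19029 = \left(27715 - \frac{55}{1714}\right) + 19029 = \frac{47503455}{1714} + 19029 = \frac{80119161}{1714}$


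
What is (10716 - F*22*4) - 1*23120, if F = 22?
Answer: -14340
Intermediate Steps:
(10716 - F*22*4) - 1*23120 = (10716 - 22*22*4) - 1*23120 = (10716 - 484*4) - 23120 = (10716 - 1*1936) - 23120 = (10716 - 1936) - 23120 = 8780 - 23120 = -14340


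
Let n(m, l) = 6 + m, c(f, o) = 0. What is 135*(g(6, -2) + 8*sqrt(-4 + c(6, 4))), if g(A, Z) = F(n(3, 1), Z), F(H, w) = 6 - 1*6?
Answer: 2160*I ≈ 2160.0*I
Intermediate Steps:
F(H, w) = 0 (F(H, w) = 6 - 6 = 0)
g(A, Z) = 0
135*(g(6, -2) + 8*sqrt(-4 + c(6, 4))) = 135*(0 + 8*sqrt(-4 + 0)) = 135*(0 + 8*sqrt(-4)) = 135*(0 + 8*(2*I)) = 135*(0 + 16*I) = 135*(16*I) = 2160*I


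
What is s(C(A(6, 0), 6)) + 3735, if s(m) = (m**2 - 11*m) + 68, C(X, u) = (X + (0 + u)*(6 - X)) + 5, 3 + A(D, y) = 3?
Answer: 5033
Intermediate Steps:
A(D, y) = 0 (A(D, y) = -3 + 3 = 0)
C(X, u) = 5 + X + u*(6 - X) (C(X, u) = (X + u*(6 - X)) + 5 = 5 + X + u*(6 - X))
s(m) = 68 + m**2 - 11*m
s(C(A(6, 0), 6)) + 3735 = (68 + (5 + 0 + 6*6 - 1*0*6)**2 - 11*(5 + 0 + 6*6 - 1*0*6)) + 3735 = (68 + (5 + 0 + 36 + 0)**2 - 11*(5 + 0 + 36 + 0)) + 3735 = (68 + 41**2 - 11*41) + 3735 = (68 + 1681 - 451) + 3735 = 1298 + 3735 = 5033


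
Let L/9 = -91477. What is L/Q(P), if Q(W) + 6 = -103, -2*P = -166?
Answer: 823293/109 ≈ 7553.1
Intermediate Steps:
P = 83 (P = -1/2*(-166) = 83)
Q(W) = -109 (Q(W) = -6 - 103 = -109)
L = -823293 (L = 9*(-91477) = -823293)
L/Q(P) = -823293/(-109) = -823293*(-1/109) = 823293/109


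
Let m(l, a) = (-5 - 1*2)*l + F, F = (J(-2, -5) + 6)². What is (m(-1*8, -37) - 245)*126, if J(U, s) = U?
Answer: -21798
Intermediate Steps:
F = 16 (F = (-2 + 6)² = 4² = 16)
m(l, a) = 16 - 7*l (m(l, a) = (-5 - 1*2)*l + 16 = (-5 - 2)*l + 16 = -7*l + 16 = 16 - 7*l)
(m(-1*8, -37) - 245)*126 = ((16 - (-7)*8) - 245)*126 = ((16 - 7*(-8)) - 245)*126 = ((16 + 56) - 245)*126 = (72 - 245)*126 = -173*126 = -21798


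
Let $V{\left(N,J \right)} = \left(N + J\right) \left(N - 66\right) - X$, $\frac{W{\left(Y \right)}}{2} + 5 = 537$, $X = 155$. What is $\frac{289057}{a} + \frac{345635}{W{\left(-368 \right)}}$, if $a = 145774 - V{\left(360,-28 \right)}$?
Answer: $\frac{2429855069}{7344792} \approx 330.83$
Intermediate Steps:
$W{\left(Y \right)} = 1064$ ($W{\left(Y \right)} = -10 + 2 \cdot 537 = -10 + 1074 = 1064$)
$V{\left(N,J \right)} = -155 + \left(-66 + N\right) \left(J + N\right)$ ($V{\left(N,J \right)} = \left(N + J\right) \left(N - 66\right) - 155 = \left(J + N\right) \left(-66 + N\right) - 155 = \left(-66 + N\right) \left(J + N\right) - 155 = -155 + \left(-66 + N\right) \left(J + N\right)$)
$a = 48321$ ($a = 145774 - \left(-155 + 360^{2} - -1848 - 23760 - 10080\right) = 145774 - \left(-155 + 129600 + 1848 - 23760 - 10080\right) = 145774 - 97453 = 48321$)
$\frac{289057}{a} + \frac{345635}{W{\left(-368 \right)}} = \frac{289057}{48321} + \frac{345635}{1064} = \frac{2429855069}{7344792}$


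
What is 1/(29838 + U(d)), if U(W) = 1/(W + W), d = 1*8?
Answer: 16/477409 ≈ 3.3514e-5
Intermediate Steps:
d = 8
U(W) = 1/(2*W)
1/(29838 + U(d)) = 1/(29838 + (1/2)/8) = 1/(29838 + (1/2)*(1/8)) = 1/(29838 + 1/16) = 1/(477409/16) = 16/477409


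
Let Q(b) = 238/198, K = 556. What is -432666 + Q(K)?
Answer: -42833815/99 ≈ -4.3267e+5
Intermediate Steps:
Q(b) = 119/99 (Q(b) = 238*(1/198) = 119/99)
-432666 + Q(K) = -432666 + 119/99 = -42833815/99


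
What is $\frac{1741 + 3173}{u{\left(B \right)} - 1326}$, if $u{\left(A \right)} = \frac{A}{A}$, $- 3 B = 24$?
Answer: $- \frac{4914}{1325} \approx -3.7087$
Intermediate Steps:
$B = -8$ ($B = \left(- \frac{1}{3}\right) 24 = -8$)
$u{\left(A \right)} = 1$
$\frac{1741 + 3173}{u{\left(B \right)} - 1326} = \frac{1741 + 3173}{1 - 1326} = \frac{4914}{-1325} = 4914 \left(- \frac{1}{1325}\right) = - \frac{4914}{1325}$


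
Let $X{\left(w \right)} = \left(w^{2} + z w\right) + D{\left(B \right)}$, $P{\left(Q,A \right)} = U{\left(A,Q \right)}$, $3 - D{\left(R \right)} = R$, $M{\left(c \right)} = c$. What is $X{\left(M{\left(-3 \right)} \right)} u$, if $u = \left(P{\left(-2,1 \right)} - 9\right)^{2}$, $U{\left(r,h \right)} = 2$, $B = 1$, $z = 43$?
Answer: $-5782$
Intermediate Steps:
$D{\left(R \right)} = 3 - R$
$P{\left(Q,A \right)} = 2$
$u = 49$ ($u = \left(2 - 9\right)^{2} = \left(-7\right)^{2} = 49$)
$X{\left(w \right)} = 2 + w^{2} + 43 w$ ($X{\left(w \right)} = \left(w^{2} + 43 w\right) + \left(3 - 1\right) = \left(w^{2} + 43 w\right) + 2 = 2 + w^{2} + 43 w$)
$X{\left(M{\left(-3 \right)} \right)} u = \left(2 + \left(-3\right)^{2} + 43 \left(-3\right)\right) 49 = \left(2 + 9 - 129\right) 49 = \left(-118\right) 49 = -5782$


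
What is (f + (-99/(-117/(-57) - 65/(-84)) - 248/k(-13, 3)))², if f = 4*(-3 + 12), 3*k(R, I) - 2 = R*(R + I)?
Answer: 53532076900/2462243641 ≈ 21.741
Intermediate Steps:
k(R, I) = ⅔ + R*(I + R)/3 (k(R, I) = ⅔ + (R*(R + I))/3 = ⅔ + (R*(I + R))/3 = ⅔ + R*(I + R)/3)
f = 36 (f = 4*9 = 36)
(f + (-99/(-117/(-57) - 65/(-84)) - 248/k(-13, 3)))² = (36 + (-99/(-117/(-57) - 65/(-84)) - 248/(⅔ + (⅓)*(-13)² + (⅓)*3*(-13))))² = (36 + (-99/(-117*(-1/57) - 65*(-1/84)) - 248/(⅔ + (⅓)*169 - 13)))² = (36 + (-99/(39/19 + 65/84) - 248/(⅔ + 169/3 - 13)))² = (36 + (-99/4511/1596 - 248/44))² = (36 + (-99*1596/4511 - 248*1/44))² = (36 + (-158004/4511 - 62/11))² = (36 - 2017726/49621)² = (-231370/49621)² = 53532076900/2462243641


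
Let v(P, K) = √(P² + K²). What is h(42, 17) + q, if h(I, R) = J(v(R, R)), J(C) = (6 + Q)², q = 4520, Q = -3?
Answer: 4529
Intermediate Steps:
v(P, K) = √(K² + P²)
J(C) = 9 (J(C) = (6 - 3)² = 3² = 9)
h(I, R) = 9
h(42, 17) + q = 9 + 4520 = 4529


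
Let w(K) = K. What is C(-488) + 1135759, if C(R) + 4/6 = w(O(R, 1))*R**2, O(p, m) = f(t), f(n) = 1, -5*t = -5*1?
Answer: 4121707/3 ≈ 1.3739e+6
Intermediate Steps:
t = 1 (t = -(-1) = -1/5*(-5) = 1)
O(p, m) = 1
C(R) = -2/3 + R**2 (C(R) = -2/3 + 1*R**2 = -2/3 + R**2)
C(-488) + 1135759 = (-2/3 + (-488)**2) + 1135759 = (-2/3 + 238144) + 1135759 = 714430/3 + 1135759 = 4121707/3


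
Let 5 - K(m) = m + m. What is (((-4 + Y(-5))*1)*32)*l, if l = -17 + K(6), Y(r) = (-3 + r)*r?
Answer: -27648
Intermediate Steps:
K(m) = 5 - 2*m (K(m) = 5 - (m + m) = 5 - 2*m)
Y(r) = r*(-3 + r)
l = -24 (l = -17 + (5 - 2*6) = -17 + (5 - 12) = -17 - 7 = -24)
(((-4 + Y(-5))*1)*32)*l = (((-4 - 5*(-3 - 5))*1)*32)*(-24) = (((-4 - 5*(-8))*1)*32)*(-24) = (((-4 + 40)*1)*32)*(-24) = ((36*1)*32)*(-24) = (36*32)*(-24) = 1152*(-24) = -27648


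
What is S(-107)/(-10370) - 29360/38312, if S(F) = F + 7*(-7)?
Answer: -18655408/24830965 ≈ -0.75130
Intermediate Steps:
S(F) = -49 + F (S(F) = F - 49 = -49 + F)
S(-107)/(-10370) - 29360/38312 = (-49 - 107)/(-10370) - 29360/38312 = -156*(-1/10370) - 29360*1/38312 = 78/5185 - 3670/4789 = -18655408/24830965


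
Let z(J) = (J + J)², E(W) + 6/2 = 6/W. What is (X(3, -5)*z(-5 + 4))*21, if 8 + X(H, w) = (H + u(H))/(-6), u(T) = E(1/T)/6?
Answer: -749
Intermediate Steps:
E(W) = -3 + 6/W
u(T) = -½ + T (u(T) = (-3 + 6/((1/T)))/6 = (-3 + 6/(1/T))*(⅙) = (-3 + 6*T)*(⅙) = -½ + T)
X(H, w) = -95/12 - H/3 (X(H, w) = -8 + (H + (-½ + H))/(-6) = -8 + (-½ + 2*H)*(-⅙) = -8 + (1/12 - H/3) = -95/12 - H/3)
z(J) = 4*J² (z(J) = (2*J)² = 4*J²)
(X(3, -5)*z(-5 + 4))*21 = ((-95/12 - ⅓*3)*(4*(-5 + 4)²))*21 = ((-95/12 - 1)*(4*(-1)²))*21 = -107/3*21 = -749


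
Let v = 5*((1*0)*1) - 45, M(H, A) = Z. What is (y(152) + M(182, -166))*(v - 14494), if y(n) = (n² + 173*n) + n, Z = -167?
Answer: -718008515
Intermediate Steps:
M(H, A) = -167
y(n) = n² + 174*n
v = -45 (v = 5*(0*1) - 45 = 5*0 - 45 = 0 - 45 = -45)
(y(152) + M(182, -166))*(v - 14494) = (152*(174 + 152) - 167)*(-45 - 14494) = (152*326 - 167)*(-14539) = (49552 - 167)*(-14539) = 49385*(-14539) = -718008515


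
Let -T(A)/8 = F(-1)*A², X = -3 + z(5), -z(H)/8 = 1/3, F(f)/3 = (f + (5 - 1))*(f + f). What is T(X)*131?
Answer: 605744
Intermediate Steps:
F(f) = 6*f*(4 + f) (F(f) = 3*((f + (5 - 1))*(f + f)) = 3*((f + 4)*(2*f)) = 3*((4 + f)*(2*f)) = 3*(2*f*(4 + f)) = 6*f*(4 + f))
z(H) = -8/3
X = -17/3 (X = -3 - 8/3 = -17/3 ≈ -5.6667)
T(A) = 144*A² (T(A) = -8*6*(-1)*(4 - 1)*A² = -8*6*(-1)*3*A² = -(-144)*A² = 144*A²)
T(X)*131 = (144*(-17/3)²)*131 = (144*(289/9))*131 = 4624*131 = 605744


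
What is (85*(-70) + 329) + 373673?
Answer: 368052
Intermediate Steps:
(85*(-70) + 329) + 373673 = (-5950 + 329) + 373673 = -5621 + 373673 = 368052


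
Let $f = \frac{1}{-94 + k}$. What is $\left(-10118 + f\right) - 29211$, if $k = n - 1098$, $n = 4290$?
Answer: $- \frac{121841241}{3098} \approx -39329.0$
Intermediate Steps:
$k = 3192$ ($k = 4290 - 1098 = 3192$)
$f = \frac{1}{3098}$ ($f = \frac{1}{-94 + 3192} = \frac{1}{3098} \approx 0.00032279$)
$\left(-10118 + f\right) - 29211 = \left(-10118 + \frac{1}{3098}\right) - 29211 = - \frac{31345563}{3098} - 29211 = - \frac{121841241}{3098}$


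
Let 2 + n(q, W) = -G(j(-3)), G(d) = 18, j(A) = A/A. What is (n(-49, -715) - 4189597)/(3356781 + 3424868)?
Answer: -4189617/6781649 ≈ -0.61779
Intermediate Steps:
j(A) = 1
n(q, W) = -20 (n(q, W) = -2 - 1*18 = -2 - 18 = -20)
(n(-49, -715) - 4189597)/(3356781 + 3424868) = (-20 - 4189597)/(3356781 + 3424868) = -4189617/6781649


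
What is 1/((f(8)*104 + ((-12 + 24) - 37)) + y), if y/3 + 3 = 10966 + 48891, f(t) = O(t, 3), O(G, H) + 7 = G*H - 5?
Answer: 1/180785 ≈ 5.5314e-6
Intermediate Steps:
O(G, H) = -12 + G*H (O(G, H) = -7 + (G*H - 5) = -7 + (-5 + G*H) = -12 + G*H)
f(t) = -12 + 3*t (f(t) = -12 + t*3 = -12 + 3*t)
y = 179562 (y = -9 + 3*(10966 + 48891) = -9 + 3*59857 = -9 + 179571 = 179562)
1/((f(8)*104 + ((-12 + 24) - 37)) + y) = 1/(((-12 + 3*8)*104 + ((-12 + 24) - 37)) + 179562) = 1/(((-12 + 24)*104 + (12 - 37)) + 179562) = 1/((12*104 - 25) + 179562) = 1/((1248 - 25) + 179562) = 1/(1223 + 179562) = 1/180785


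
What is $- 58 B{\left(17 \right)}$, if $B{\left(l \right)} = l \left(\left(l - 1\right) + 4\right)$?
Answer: $-19720$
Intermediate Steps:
$B{\left(l \right)} = l \left(3 + l\right)$ ($B{\left(l \right)} = l \left(\left(l - 1\right) + 4\right) = l \left(\left(-1 + l\right) + 4\right) = l \left(3 + l\right)$)
$- 58 B{\left(17 \right)} = - 58 \cdot 17 \left(3 + 17\right) = - 58 \cdot 17 \cdot 20 = \left(-58\right) 340 = -19720$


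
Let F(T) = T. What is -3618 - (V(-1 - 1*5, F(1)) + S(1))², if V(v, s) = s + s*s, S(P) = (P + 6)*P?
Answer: -3699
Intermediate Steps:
S(P) = P*(6 + P) (S(P) = (6 + P)*P = P*(6 + P))
V(v, s) = s + s²
-3618 - (V(-1 - 1*5, F(1)) + S(1))² = -3618 - (1*(1 + 1) + 1*(6 + 1))² = -3618 - (1*2 + 1*7)² = -3618 - (2 + 7)² = -3618 - 1*9² = -3618 - 1*81 = -3618 - 81 = -3699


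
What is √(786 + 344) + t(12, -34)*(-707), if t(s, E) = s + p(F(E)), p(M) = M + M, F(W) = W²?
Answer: -1643068 + √1130 ≈ -1.6430e+6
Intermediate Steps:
p(M) = 2*M
t(s, E) = s + 2*E²
√(786 + 344) + t(12, -34)*(-707) = √(786 + 344) + (12 + 2*(-34)²)*(-707) = √1130 + (12 + 2*1156)*(-707) = √1130 + (12 + 2312)*(-707) = √1130 + 2324*(-707) = √1130 - 1643068 = -1643068 + √1130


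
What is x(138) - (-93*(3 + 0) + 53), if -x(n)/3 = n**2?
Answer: -56906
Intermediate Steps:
x(n) = -3*n**2
x(138) - (-93*(3 + 0) + 53) = -3*138**2 - (-93*(3 + 0) + 53) = -3*19044 - (-93*3 + 53) = -57132 - (-31*9 + 53) = -57132 - (-279 + 53) = -57132 - 1*(-226) = -57132 + 226 = -56906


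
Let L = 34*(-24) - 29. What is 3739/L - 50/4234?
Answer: -7936588/1788865 ≈ -4.4367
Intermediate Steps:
L = -845 (L = -816 - 29 = -845)
3739/L - 50/4234 = 3739/(-845) - 50/4234 = 3739*(-1/845) - 50*1/4234 = -3739/845 - 25/2117 = -7936588/1788865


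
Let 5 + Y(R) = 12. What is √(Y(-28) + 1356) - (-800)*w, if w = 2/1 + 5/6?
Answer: 6800/3 + √1363 ≈ 2303.6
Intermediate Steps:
w = 17/6 (w = 2*1 + 5*(⅙) = 2 + ⅚ = 17/6 ≈ 2.8333)
Y(R) = 7 (Y(R) = -5 + 12 = 7)
√(Y(-28) + 1356) - (-800)*w = √(7 + 1356) - (-800)*17/6 = √1363 - 1*(-6800/3) = √1363 + 6800/3 = 6800/3 + √1363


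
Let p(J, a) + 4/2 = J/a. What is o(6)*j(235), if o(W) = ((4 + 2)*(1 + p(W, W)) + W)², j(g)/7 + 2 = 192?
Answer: 47880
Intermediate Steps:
j(g) = 1330 (j(g) = -14 + 7*192 = -14 + 1344 = 1330)
p(J, a) = -2 + J/a
o(W) = W² (o(W) = ((4 + 2)*(1 + (-2 + W/W)) + W)² = (6*(1 + (-2 + 1)) + W)² = (6*(1 - 1) + W)² = (6*0 + W)² = (0 + W)² = W²)
o(6)*j(235) = 6²*1330 = 36*1330 = 47880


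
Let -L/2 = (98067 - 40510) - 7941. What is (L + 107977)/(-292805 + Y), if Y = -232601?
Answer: -8745/525406 ≈ -0.016644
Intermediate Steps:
L = -99232 (L = -2*((98067 - 40510) - 7941) = -2*(57557 - 7941) = -2*49616 = -99232)
(L + 107977)/(-292805 + Y) = (-99232 + 107977)/(-292805 - 232601) = 8745/(-525406) = 8745*(-1/525406) = -8745/525406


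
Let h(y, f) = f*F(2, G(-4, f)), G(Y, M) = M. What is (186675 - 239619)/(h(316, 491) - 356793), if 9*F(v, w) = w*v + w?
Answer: 79416/414649 ≈ 0.19153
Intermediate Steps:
F(v, w) = w/9 + v*w/9 (F(v, w) = (w*v + w)/9 = (v*w + w)/9 = (w + v*w)/9 = w/9 + v*w/9)
h(y, f) = f**2/3 (h(y, f) = f*(f*(1 + 2)/9) = f*((1/9)*f*3) = f*(f/3) = f**2/3)
(186675 - 239619)/(h(316, 491) - 356793) = (186675 - 239619)/((1/3)*491**2 - 356793) = -52944/((1/3)*241081 - 356793) = -52944/(241081/3 - 356793) = -52944/(-829298/3) = -52944*(-3/829298) = 79416/414649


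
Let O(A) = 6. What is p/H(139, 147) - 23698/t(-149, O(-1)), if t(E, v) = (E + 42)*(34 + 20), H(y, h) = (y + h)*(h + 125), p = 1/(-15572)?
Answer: 14353606354487/3499668222336 ≈ 4.1014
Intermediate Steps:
p = -1/15572 ≈ -6.4218e-5
H(y, h) = (125 + h)*(h + y) (H(y, h) = (h + y)*(125 + h) = (125 + h)*(h + y))
t(E, v) = 2268 + 54*E (t(E, v) = (42 + E)*54 = 2268 + 54*E)
p/H(139, 147) - 23698/t(-149, O(-1)) = -1/(15572*(147² + 125*147 + 125*139 + 147*139)) - 23698/(2268 + 54*(-149)) = -1/(15572*(21609 + 18375 + 17375 + 20433)) - 23698/(2268 - 8046) = -1/15572/77792 - 23698/(-5778) = -1/15572*1/77792 - 23698*(-1/5778) = -1/1211377024 + 11849/2889 = 14353606354487/3499668222336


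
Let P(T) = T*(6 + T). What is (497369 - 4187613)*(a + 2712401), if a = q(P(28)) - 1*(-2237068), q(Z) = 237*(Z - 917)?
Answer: -18295358854416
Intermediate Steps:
q(Z) = -217329 + 237*Z (q(Z) = 237*(-917 + Z) = -217329 + 237*Z)
a = 2245363 (a = (-217329 + 237*(28*(6 + 28))) - 1*(-2237068) = (-217329 + 237*(28*34)) + 2237068 = (-217329 + 237*952) + 2237068 = (-217329 + 225624) + 2237068 = 8295 + 2237068 = 2245363)
(497369 - 4187613)*(a + 2712401) = (497369 - 4187613)*(2245363 + 2712401) = -3690244*4957764 = -18295358854416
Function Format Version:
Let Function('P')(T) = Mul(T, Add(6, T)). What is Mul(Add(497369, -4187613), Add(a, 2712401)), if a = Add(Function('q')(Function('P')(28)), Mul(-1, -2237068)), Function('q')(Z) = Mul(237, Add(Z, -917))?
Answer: -18295358854416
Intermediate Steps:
Function('q')(Z) = Add(-217329, Mul(237, Z)) (Function('q')(Z) = Mul(237, Add(-917, Z)) = Add(-217329, Mul(237, Z)))
a = 2245363 (a = Add(Add(-217329, Mul(237, Mul(28, Add(6, 28)))), Mul(-1, -2237068)) = Add(Add(-217329, Mul(237, Mul(28, 34))), 2237068) = Add(Add(-217329, Mul(237, 952)), 2237068) = Add(Add(-217329, 225624), 2237068) = Add(8295, 2237068) = 2245363)
Mul(Add(497369, -4187613), Add(a, 2712401)) = Mul(Add(497369, -4187613), Add(2245363, 2712401)) = Mul(-3690244, 4957764) = -18295358854416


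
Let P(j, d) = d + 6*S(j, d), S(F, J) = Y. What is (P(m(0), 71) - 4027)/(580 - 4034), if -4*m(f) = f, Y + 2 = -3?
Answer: 1993/1727 ≈ 1.1540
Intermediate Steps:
Y = -5 (Y = -2 - 3 = -5)
S(F, J) = -5
m(f) = -f/4
P(j, d) = -30 + d (P(j, d) = d + 6*(-5) = d - 30 = -30 + d)
(P(m(0), 71) - 4027)/(580 - 4034) = ((-30 + 71) - 4027)/(580 - 4034) = (41 - 4027)/(-3454) = -3986*(-1/3454) = 1993/1727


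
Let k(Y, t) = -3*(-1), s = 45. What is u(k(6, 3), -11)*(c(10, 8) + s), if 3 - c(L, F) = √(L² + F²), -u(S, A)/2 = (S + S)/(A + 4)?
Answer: 576/7 - 24*√41/7 ≈ 60.332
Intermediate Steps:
k(Y, t) = 3
u(S, A) = -4*S/(4 + A) (u(S, A) = -2*(S + S)/(A + 4) = -2*2*S/(4 + A) = -4*S/(4 + A))
c(L, F) = 3 - √(F² + L²) (c(L, F) = 3 - √(L² + F²) = 3 - √(F² + L²))
u(k(6, 3), -11)*(c(10, 8) + s) = (-4*3/(4 - 11))*((3 - √(8² + 10²)) + 45) = (-4*3/(-7))*((3 - √(64 + 100)) + 45) = (-4*3*(-⅐))*((3 - √164) + 45) = 12*((3 - 2*√41) + 45)/7 = 12*(48 - 2*√41)/7 = 576/7 - 24*√41/7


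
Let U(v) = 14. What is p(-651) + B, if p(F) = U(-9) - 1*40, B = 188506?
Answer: 188480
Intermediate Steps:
p(F) = -26 (p(F) = 14 - 1*40 = 14 - 40 = -26)
p(-651) + B = -26 + 188506 = 188480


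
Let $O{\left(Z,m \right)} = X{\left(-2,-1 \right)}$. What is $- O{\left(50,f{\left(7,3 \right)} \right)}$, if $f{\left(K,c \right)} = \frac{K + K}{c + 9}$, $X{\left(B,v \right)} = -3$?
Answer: $3$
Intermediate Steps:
$f{\left(K,c \right)} = \frac{2 K}{9 + c}$
$O{\left(Z,m \right)} = -3$
$- O{\left(50,f{\left(7,3 \right)} \right)} = \left(-1\right) \left(-3\right) = 3$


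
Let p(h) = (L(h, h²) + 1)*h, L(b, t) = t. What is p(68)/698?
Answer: 157250/349 ≈ 450.57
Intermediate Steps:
p(h) = h*(1 + h²) (p(h) = (h² + 1)*h = (1 + h²)*h = h*(1 + h²))
p(68)/698 = (68 + 68³)/698 = (68 + 314432)*(1/698) = 314500*(1/698) = 157250/349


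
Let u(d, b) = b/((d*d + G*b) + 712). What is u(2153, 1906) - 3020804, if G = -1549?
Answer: -5086209254602/1683727 ≈ -3.0208e+6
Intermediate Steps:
u(d, b) = b/(712 + d**2 - 1549*b) (u(d, b) = b/((d*d - 1549*b) + 712) = b/((d**2 - 1549*b) + 712) = b/(712 + d**2 - 1549*b))
u(2153, 1906) - 3020804 = 1906/(712 + 2153**2 - 1549*1906) - 3020804 = 1906/(712 + 4635409 - 2952394) - 3020804 = 1906/1683727 - 3020804 = -5086209254602/1683727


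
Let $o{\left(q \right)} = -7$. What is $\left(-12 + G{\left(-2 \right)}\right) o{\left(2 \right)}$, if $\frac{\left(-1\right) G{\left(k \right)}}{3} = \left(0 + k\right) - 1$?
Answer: $21$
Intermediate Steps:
$G{\left(k \right)} = 3 - 3 k$ ($G{\left(k \right)} = - 3 \left(\left(0 + k\right) - 1\right) = - 3 \left(k - 1\right) = - 3 \left(-1 + k\right) = 3 - 3 k$)
$\left(-12 + G{\left(-2 \right)}\right) o{\left(2 \right)} = \left(-12 + \left(3 - -6\right)\right) \left(-7\right) = \left(-12 + \left(3 + 6\right)\right) \left(-7\right) = \left(-12 + 9\right) \left(-7\right) = \left(-3\right) \left(-7\right) = 21$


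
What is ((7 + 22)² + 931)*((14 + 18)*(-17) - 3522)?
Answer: -7204952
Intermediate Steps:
((7 + 22)² + 931)*((14 + 18)*(-17) - 3522) = (29² + 931)*(32*(-17) - 3522) = (841 + 931)*(-544 - 3522) = 1772*(-4066) = -7204952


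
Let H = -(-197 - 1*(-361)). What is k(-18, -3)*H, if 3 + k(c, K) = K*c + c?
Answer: -5412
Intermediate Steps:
k(c, K) = -3 + c + K*c (k(c, K) = -3 + (K*c + c) = -3 + (c + K*c) = -3 + c + K*c)
H = -164 (H = -(-197 + 361) = -1*164 = -164)
k(-18, -3)*H = (-3 - 18 - 3*(-18))*(-164) = (-3 - 18 + 54)*(-164) = 33*(-164) = -5412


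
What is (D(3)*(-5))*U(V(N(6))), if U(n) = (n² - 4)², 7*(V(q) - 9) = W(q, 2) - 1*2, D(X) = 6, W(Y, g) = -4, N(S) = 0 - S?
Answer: -279624270/2401 ≈ -1.1646e+5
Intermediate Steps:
N(S) = -S
V(q) = 57/7 (V(q) = 9 + (-4 - 1*2)/7 = 9 + (-4 - 2)/7 = 9 + (⅐)*(-6) = 9 - 6/7 = 57/7)
U(n) = (-4 + n²)²
(D(3)*(-5))*U(V(N(6))) = (6*(-5))*(-4 + (57/7)²)² = -30*(-4 + 3249/49)² = -30*(3053/49)² = -30*9320809/2401 = -279624270/2401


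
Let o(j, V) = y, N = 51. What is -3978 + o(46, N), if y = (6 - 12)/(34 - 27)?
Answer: -27852/7 ≈ -3978.9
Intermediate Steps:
y = -6/7 ≈ -0.85714
o(j, V) = -6/7
-3978 + o(46, N) = -3978 - 6/7 = -27852/7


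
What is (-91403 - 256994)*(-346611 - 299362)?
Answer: 225055055281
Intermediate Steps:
(-91403 - 256994)*(-346611 - 299362) = -348397*(-645973) = 225055055281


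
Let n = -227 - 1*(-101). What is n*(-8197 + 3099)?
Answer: 642348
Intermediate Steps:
n = -126 (n = -227 + 101 = -126)
n*(-8197 + 3099) = -126*(-8197 + 3099) = -126*(-5098) = 642348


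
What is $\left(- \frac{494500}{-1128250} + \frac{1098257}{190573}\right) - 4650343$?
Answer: $- \frac{3999549828653272}{860055949} \approx -4.6503 \cdot 10^{6}$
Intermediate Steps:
$\left(- \frac{494500}{-1128250} + \frac{1098257}{190573}\right) - 4650343 = \left(\left(-494500\right) \left(- \frac{1}{1128250}\right) + 1098257 \cdot \frac{1}{190573}\right) - 4650343 = \left(\frac{1978}{4513} + \frac{1098257}{190573}\right) - 4650343 = \frac{5333387235}{860055949} - 4650343 = - \frac{3999549828653272}{860055949}$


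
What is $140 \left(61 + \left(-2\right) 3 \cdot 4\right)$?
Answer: $5180$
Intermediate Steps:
$140 \left(61 + \left(-2\right) 3 \cdot 4\right) = 140 \left(61 - 24\right) = 140 \cdot 37 = 5180$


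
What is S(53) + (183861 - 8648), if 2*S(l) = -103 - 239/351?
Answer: 61481567/351 ≈ 1.7516e+5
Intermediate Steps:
S(l) = -18196/351 (S(l) = (-103 - 239/351)/2 = (½)*(-36392/351) = -18196/351)
S(53) + (183861 - 8648) = -18196/351 + (183861 - 8648) = -18196/351 + 175213 = 61481567/351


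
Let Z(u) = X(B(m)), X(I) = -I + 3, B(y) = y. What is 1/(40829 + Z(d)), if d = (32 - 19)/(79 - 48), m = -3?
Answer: 1/40835 ≈ 2.4489e-5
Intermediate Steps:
X(I) = 3 - I
d = 13/31 ≈ 0.41935
Z(u) = 6 (Z(u) = 3 - 1*(-3) = 3 + 3 = 6)
1/(40829 + Z(d)) = 1/(40829 + 6) = 1/40835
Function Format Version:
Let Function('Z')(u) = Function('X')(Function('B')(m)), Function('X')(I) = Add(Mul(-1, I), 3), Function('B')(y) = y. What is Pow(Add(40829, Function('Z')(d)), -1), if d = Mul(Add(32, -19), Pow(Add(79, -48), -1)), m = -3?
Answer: Rational(1, 40835) ≈ 2.4489e-5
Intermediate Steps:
Function('X')(I) = Add(3, Mul(-1, I))
d = Rational(13, 31) (d = Mul(13, Pow(31, -1)) = Mul(13, Rational(1, 31)) = Rational(13, 31) ≈ 0.41935)
Function('Z')(u) = 6 (Function('Z')(u) = Add(3, Mul(-1, -3)) = Add(3, 3) = 6)
Pow(Add(40829, Function('Z')(d)), -1) = Pow(Add(40829, 6), -1) = Pow(40835, -1) = Rational(1, 40835)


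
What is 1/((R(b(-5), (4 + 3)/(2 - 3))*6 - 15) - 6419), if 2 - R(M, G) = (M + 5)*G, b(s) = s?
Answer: -1/6422 ≈ -0.00015571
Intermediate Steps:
R(M, G) = 2 - G*(5 + M) (R(M, G) = 2 - (M + 5)*G = 2 - (5 + M)*G = 2 - G*(5 + M))
1/((R(b(-5), (4 + 3)/(2 - 3))*6 - 15) - 6419) = 1/(((2 - 5*(4 + 3)/(2 - 3) - 1*(4 + 3)/(2 - 3)*(-5))*6 - 15) - 6419) = 1/(((2 - 35/(-1) - 1*7/(-1)*(-5))*6 - 15) - 6419) = 1/(((2 - 35*(-1) - 1*7*(-1)*(-5))*6 - 15) - 6419) = 1/(((2 - 5*(-7) - 1*(-7)*(-5))*6 - 15) - 6419) = 1/(((2 + 35 - 35)*6 - 15) - 6419) = 1/((2*6 - 15) - 6419) = 1/((12 - 15) - 6419) = 1/(-3 - 6419) = 1/(-6422) = -1/6422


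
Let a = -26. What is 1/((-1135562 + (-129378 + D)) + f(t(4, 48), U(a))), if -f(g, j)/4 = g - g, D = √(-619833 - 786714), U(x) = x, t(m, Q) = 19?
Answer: -1264940/1600074610147 - 3*I*√156283/1600074610147 ≈ -7.9055e-7 - 7.412e-10*I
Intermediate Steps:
D = 3*I*√156283 (D = √(-1406547) = 3*I*√156283 ≈ 1186.0*I)
f(g, j) = 0 (f(g, j) = -4*(g - g) = -4*0 = 0)
1/((-1135562 + (-129378 + D)) + f(t(4, 48), U(a))) = 1/((-1135562 + (-129378 + 3*I*√156283)) + 0) = 1/((-1264940 + 3*I*√156283) + 0) = 1/(-1264940 + 3*I*√156283)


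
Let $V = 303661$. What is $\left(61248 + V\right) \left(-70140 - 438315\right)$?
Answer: $-185539805595$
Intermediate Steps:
$\left(61248 + V\right) \left(-70140 - 438315\right) = \left(61248 + 303661\right) \left(-70140 - 438315\right) = 364909 \left(-508455\right) = -185539805595$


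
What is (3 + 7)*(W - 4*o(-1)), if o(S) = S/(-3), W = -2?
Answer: -100/3 ≈ -33.333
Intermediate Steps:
o(S) = -S/3 (o(S) = S*(-⅓) = -S/3)
(3 + 7)*(W - 4*o(-1)) = (3 + 7)*(-2 - (-4)*(-1)/3) = 10*(-2 - 4*⅓) = 10*(-2 - 4/3) = 10*(-10/3) = -100/3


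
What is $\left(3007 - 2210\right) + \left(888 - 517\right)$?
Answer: $1168$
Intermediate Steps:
$\left(3007 - 2210\right) + \left(888 - 517\right) = 797 + 371 = 1168$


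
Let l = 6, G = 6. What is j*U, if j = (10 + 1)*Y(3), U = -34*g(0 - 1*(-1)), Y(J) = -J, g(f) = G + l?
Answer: 13464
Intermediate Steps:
g(f) = 12 (g(f) = 6 + 6 = 12)
U = -408 (U = -34*12 = -408)
j = -33 (j = (10 + 1)*(-1*3) = 11*(-3) = -33)
j*U = -33*(-408) = 13464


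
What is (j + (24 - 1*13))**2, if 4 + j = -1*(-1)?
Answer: 64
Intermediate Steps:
j = -3 (j = -4 - 1*(-1) = -4 + 1 = -3)
(j + (24 - 1*13))**2 = (-3 + (24 - 1*13))**2 = (-3 + (24 - 13))**2 = (-3 + 11)**2 = 8**2 = 64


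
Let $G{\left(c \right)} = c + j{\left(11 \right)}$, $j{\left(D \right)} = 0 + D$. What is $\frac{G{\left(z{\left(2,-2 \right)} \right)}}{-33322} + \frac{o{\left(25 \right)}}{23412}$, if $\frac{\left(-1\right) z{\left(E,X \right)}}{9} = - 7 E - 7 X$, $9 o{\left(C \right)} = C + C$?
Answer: $- \frac{81461}{877651497} \approx -9.2817 \cdot 10^{-5}$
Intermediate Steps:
$j{\left(D \right)} = D$
$o{\left(C \right)} = \frac{2 C}{9}$ ($o{\left(C \right)} = \frac{C + C}{9} = \frac{2 C}{9}$)
$z{\left(E,X \right)} = 63 E + 63 X$ ($z{\left(E,X \right)} = - 9 \left(- 7 E - 7 X\right) = 63 E + 63 X$)
$G{\left(c \right)} = 11 + c$ ($G{\left(c \right)} = c + 11 = 11 + c$)
$\frac{G{\left(z{\left(2,-2 \right)} \right)}}{-33322} + \frac{o{\left(25 \right)}}{23412} = \frac{11 + \left(63 \cdot 2 + 63 \left(-2\right)\right)}{-33322} + \frac{\frac{2}{9} \cdot 25}{23412} = \left(11 + \left(126 - 126\right)\right) \left(- \frac{1}{33322}\right) + \frac{50}{9} \cdot \frac{1}{23412} = \left(11 + 0\right) \left(- \frac{1}{33322}\right) + \frac{25}{105354} = 11 \left(- \frac{1}{33322}\right) + \frac{25}{105354} = - \frac{11}{33322} + \frac{25}{105354} = - \frac{81461}{877651497}$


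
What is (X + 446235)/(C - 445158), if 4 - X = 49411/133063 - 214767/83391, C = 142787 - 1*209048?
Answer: -78596935250189/90076769380829 ≈ -0.87255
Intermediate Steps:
C = -66261 (C = 142787 - 209048 = -66261)
X = 3278196912/528393173 (X = 4 - (49411/133063 - 214767/83391) = 4 - (49411*(1/133063) - 214767*1/83391) = 4 - (49411/133063 - 10227/3971) = 4 - 1*(-1164624220/528393173) = 4 + 1164624220/528393173 = 3278196912/528393173 ≈ 6.2041)
(X + 446235)/(C - 445158) = (3278196912/528393173 + 446235)/(-66261 - 445158) = (235790805750567/528393173)/(-511419) = (235790805750567/528393173)*(-1/511419) = -78596935250189/90076769380829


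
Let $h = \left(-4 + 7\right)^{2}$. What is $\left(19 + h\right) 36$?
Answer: $1008$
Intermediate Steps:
$h = 9$ ($h = 3^{2} = 9$)
$\left(19 + h\right) 36 = \left(19 + 9\right) 36 = 28 \cdot 36 = 1008$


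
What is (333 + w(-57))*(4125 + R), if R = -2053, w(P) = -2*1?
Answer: 685832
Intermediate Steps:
w(P) = -2
(333 + w(-57))*(4125 + R) = (333 - 2)*(4125 - 2053) = 331*2072 = 685832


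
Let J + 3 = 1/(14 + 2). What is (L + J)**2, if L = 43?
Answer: 410881/256 ≈ 1605.0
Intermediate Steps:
J = -47/16 (J = -3 + 1/(14 + 2) = -3 + 1/16 = -47/16 ≈ -2.9375)
(L + J)**2 = (43 - 47/16)**2 = (641/16)**2 = 410881/256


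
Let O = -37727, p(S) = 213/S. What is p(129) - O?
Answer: 1622332/43 ≈ 37729.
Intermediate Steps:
p(129) - O = 213/129 - 1*(-37727) = 213*(1/129) + 37727 = 71/43 + 37727 = 1622332/43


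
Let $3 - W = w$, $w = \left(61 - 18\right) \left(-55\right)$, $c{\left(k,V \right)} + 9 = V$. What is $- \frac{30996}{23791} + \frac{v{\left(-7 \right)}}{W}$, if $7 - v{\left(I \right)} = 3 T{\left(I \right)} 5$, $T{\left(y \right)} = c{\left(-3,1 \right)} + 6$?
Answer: $- \frac{1959953}{1522624} \approx -1.2872$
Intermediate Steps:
$c{\left(k,V \right)} = -9 + V$
$T{\left(y \right)} = -2$ ($T{\left(y \right)} = \left(-9 + 1\right) + 6 = -8 + 6 = -2$)
$v{\left(I \right)} = 37$ ($v{\left(I \right)} = 7 - 3 \left(-2\right) 5 = 7 - \left(-6\right) 5 = 7 - -30 = 7 + 30 = 37$)
$w = -2365$ ($w = 43 \left(-55\right) = -2365$)
$W = 2368$ ($W = 3 - -2365 = 3 + 2365 = 2368$)
$- \frac{30996}{23791} + \frac{v{\left(-7 \right)}}{W} = - \frac{30996}{23791} + \frac{37}{2368} = \left(-30996\right) \frac{1}{23791} + 37 \cdot \frac{1}{2368} = - \frac{30996}{23791} + \frac{1}{64} = - \frac{1959953}{1522624}$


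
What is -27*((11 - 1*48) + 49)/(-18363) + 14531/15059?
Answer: 8233693/8379649 ≈ 0.98258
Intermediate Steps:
-27*((11 - 1*48) + 49)/(-18363) + 14531/15059 = -27*((11 - 48) + 49)*(-1/18363) + 14531*(1/15059) = -27*(-37 + 49)*(-1/18363) + 1321/1369 = -27*12*(-1/18363) + 1321/1369 = -324*(-1/18363) + 1321/1369 = 108/6121 + 1321/1369 = 8233693/8379649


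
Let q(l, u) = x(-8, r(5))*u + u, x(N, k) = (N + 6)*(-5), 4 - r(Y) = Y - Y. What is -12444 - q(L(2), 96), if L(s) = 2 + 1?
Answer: -13500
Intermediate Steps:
r(Y) = 4 (r(Y) = 4 - (Y - Y) = 4 - 1*0 = 4 + 0 = 4)
x(N, k) = -30 - 5*N (x(N, k) = (6 + N)*(-5) = -30 - 5*N)
L(s) = 3
q(l, u) = 11*u (q(l, u) = (-30 - 5*(-8))*u + u = (-30 + 40)*u + u = 10*u + u = 11*u)
-12444 - q(L(2), 96) = -12444 - 11*96 = -12444 - 1*1056 = -12444 - 1056 = -13500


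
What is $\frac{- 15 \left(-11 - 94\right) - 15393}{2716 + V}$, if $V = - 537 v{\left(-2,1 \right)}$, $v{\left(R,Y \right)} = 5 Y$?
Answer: $- \frac{13818}{31} \approx -445.74$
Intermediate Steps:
$V = -2685$ ($V = - 537 \cdot 5 \cdot 1 = \left(-537\right) 5 = -2685$)
$\frac{- 15 \left(-11 - 94\right) - 15393}{2716 + V} = \frac{- 15 \left(-11 - 94\right) - 15393}{2716 - 2685} = \frac{\left(-15\right) \left(-105\right) - 15393}{31} = \left(1575 - 15393\right) \frac{1}{31} = \left(-13818\right) \frac{1}{31} = - \frac{13818}{31}$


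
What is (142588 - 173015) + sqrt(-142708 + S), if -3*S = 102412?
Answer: -30427 + 2*I*sqrt(397902)/3 ≈ -30427.0 + 420.53*I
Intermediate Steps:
S = -102412/3 (S = -1/3*102412 = -102412/3 ≈ -34137.)
(142588 - 173015) + sqrt(-142708 + S) = (142588 - 173015) + sqrt(-142708 - 102412/3) = -30427 + sqrt(-530536/3) = -30427 + 2*I*sqrt(397902)/3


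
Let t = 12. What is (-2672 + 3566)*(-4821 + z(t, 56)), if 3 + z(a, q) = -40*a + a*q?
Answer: -4141008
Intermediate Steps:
z(a, q) = -3 - 40*a + a*q (z(a, q) = -3 + (-40*a + a*q) = -3 - 40*a + a*q)
(-2672 + 3566)*(-4821 + z(t, 56)) = (-2672 + 3566)*(-4821 + (-3 - 40*12 + 12*56)) = 894*(-4821 + (-3 - 480 + 672)) = 894*(-4821 + 189) = 894*(-4632) = -4141008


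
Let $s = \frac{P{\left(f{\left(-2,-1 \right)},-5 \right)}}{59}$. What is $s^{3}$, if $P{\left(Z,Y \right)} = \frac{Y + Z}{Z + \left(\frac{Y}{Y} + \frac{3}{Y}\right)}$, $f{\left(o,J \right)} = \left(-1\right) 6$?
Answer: $\frac{166375}{4508479808} \approx 3.6903 \cdot 10^{-5}$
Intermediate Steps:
$f{\left(o,J \right)} = -6$
$P{\left(Z,Y \right)} = \frac{Y + Z}{1 + Z + \frac{3}{Y}}$ ($P{\left(Z,Y \right)} = \frac{Y + Z}{Z + \left(1 + \frac{3}{Y}\right)} = \frac{Y + Z}{1 + Z + \frac{3}{Y}}$)
$s = \frac{55}{1652}$ ($s = \frac{\left(-5\right) \frac{1}{3 - 5 - -30} \left(-5 - 6\right)}{59} = \left(-5\right) \frac{1}{3 - 5 + 30} \left(-11\right) \frac{1}{59} = \left(-5\right) \frac{1}{28} \left(-11\right) \frac{1}{59} = \frac{55}{28} \cdot \frac{1}{59} = \frac{55}{1652} \approx 0.033293$)
$s^{3} = \left(\frac{55}{1652}\right)^{3} = \frac{166375}{4508479808}$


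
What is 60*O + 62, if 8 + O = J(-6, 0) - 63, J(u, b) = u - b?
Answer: -4558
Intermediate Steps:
O = -77 (O = -8 + ((-6 - 1*0) - 63) = -8 + ((-6 + 0) - 63) = -8 + (-6 - 63) = -8 - 69 = -77)
60*O + 62 = 60*(-77) + 62 = -4620 + 62 = -4558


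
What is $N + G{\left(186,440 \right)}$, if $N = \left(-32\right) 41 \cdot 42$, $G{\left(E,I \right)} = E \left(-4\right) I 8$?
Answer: $-2673984$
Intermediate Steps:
$G{\left(E,I \right)} = - 32 E I$ ($G{\left(E,I \right)} = - 4 E I 8 = - 32 E I$)
$N = -55104$ ($N = \left(-1312\right) 42 = -55104$)
$N + G{\left(186,440 \right)} = -55104 - 5952 \cdot 440 = -55104 - 2618880 = -2673984$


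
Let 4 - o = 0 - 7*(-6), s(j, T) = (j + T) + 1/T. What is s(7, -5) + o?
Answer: -181/5 ≈ -36.200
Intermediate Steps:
s(j, T) = T + j + 1/T (s(j, T) = (T + j) + 1/T = T + j + 1/T)
o = -38 (o = 4 - (0 - 7*(-6)) = 4 - (0 + 42) = 4 - 1*42 = 4 - 42 = -38)
s(7, -5) + o = (-5 + 7 + 1/(-5)) - 38 = (-5 + 7 - ⅕) - 38 = 9/5 - 38 = -181/5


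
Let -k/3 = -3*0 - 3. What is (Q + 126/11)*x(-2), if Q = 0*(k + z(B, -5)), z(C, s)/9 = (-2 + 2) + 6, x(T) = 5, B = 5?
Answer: 630/11 ≈ 57.273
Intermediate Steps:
z(C, s) = 54 (z(C, s) = 9*((-2 + 2) + 6) = 9*(0 + 6) = 9*6 = 54)
k = 9 (k = -3*(-3*0 - 3) = -3*(0 - 3) = -3*(-3) = 9)
Q = 0 (Q = 0*(9 + 54) = 0*63 = 0)
(Q + 126/11)*x(-2) = (0 + 126/11)*5 = (126/11)*5 = 630/11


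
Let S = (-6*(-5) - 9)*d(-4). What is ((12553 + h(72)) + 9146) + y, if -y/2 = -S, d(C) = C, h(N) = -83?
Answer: 21448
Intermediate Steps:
S = -84 (S = (-6*(-5) - 9)*(-4) = (30 - 9)*(-4) = 21*(-4) = -84)
y = -168 (y = -(-2)*(-84) = -2*84 = -168)
((12553 + h(72)) + 9146) + y = ((12553 - 83) + 9146) - 168 = (12470 + 9146) - 168 = 21616 - 168 = 21448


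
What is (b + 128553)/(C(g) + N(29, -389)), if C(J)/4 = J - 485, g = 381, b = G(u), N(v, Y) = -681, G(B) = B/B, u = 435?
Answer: -128554/1097 ≈ -117.19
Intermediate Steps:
G(B) = 1
b = 1
C(J) = -1940 + 4*J (C(J) = 4*(J - 485) = 4*(-485 + J) = -1940 + 4*J)
(b + 128553)/(C(g) + N(29, -389)) = (1 + 128553)/((-1940 + 4*381) - 681) = 128554/((-1940 + 1524) - 681) = 128554/(-416 - 681) = 128554/(-1097) = 128554*(-1/1097) = -128554/1097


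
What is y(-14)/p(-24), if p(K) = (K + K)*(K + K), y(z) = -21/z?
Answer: 1/1536 ≈ 0.00065104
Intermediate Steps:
p(K) = 4*K² (p(K) = (2*K)*(2*K) = 4*K²)
y(-14)/p(-24) = (-21/(-14))/((4*(-24)²)) = (-21*(-1/14))/((4*576)) = (3/2)/2304 = (3/2)*(1/2304) = 1/1536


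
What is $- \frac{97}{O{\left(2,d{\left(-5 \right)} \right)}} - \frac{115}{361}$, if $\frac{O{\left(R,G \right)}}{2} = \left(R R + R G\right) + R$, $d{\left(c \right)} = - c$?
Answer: $- \frac{38697}{11552} \approx -3.3498$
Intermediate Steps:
$O{\left(R,G \right)} = 2 R + 2 R^{2} + 2 G R$ ($O{\left(R,G \right)} = 2 \left(\left(R R + R G\right) + R\right) = 2 \left(\left(R^{2} + G R\right) + R\right) = 2 \left(R + R^{2} + G R\right) = 2 R + 2 R^{2} + 2 G R$)
$- \frac{97}{O{\left(2,d{\left(-5 \right)} \right)}} - \frac{115}{361} = - \frac{97}{2 \cdot 2 \left(1 - -5 + 2\right)} - \frac{115}{361} = - \frac{97}{2 \cdot 2 \left(1 + 5 + 2\right)} - \frac{115}{361} = - \frac{97}{2 \cdot 2 \cdot 8} - \frac{115}{361} = - \frac{97}{32} - \frac{115}{361} = - \frac{38697}{11552}$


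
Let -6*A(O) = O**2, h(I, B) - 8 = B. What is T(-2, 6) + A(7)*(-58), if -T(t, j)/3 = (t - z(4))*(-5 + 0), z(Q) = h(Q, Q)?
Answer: 791/3 ≈ 263.67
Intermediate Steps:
h(I, B) = 8 + B
z(Q) = 8 + Q
A(O) = -O**2/6
T(t, j) = -180 + 15*t (T(t, j) = -3*(t - (8 + 4))*(-5 + 0) = -3*(t - 1*12)*(-5) = -3*(t - 12)*(-5) = -3*(-12 + t)*(-5) = -3*(60 - 5*t) = -180 + 15*t)
T(-2, 6) + A(7)*(-58) = (-180 + 15*(-2)) - 1/6*7**2*(-58) = (-180 - 30) - 1/6*49*(-58) = -210 - 49/6*(-58) = -210 + 1421/3 = 791/3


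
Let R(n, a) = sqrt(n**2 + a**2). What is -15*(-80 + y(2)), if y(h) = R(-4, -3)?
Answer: 1125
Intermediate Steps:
R(n, a) = sqrt(a**2 + n**2)
y(h) = 5 (y(h) = sqrt((-3)**2 + (-4)**2) = sqrt(9 + 16) = sqrt(25) = 5)
-15*(-80 + y(2)) = -15*(-80 + 5) = -15*(-75) = 1125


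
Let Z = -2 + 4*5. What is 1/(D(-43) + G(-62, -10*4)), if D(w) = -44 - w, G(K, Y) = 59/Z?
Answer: 18/41 ≈ 0.43902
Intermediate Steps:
Z = 18 (Z = -2 + 20 = 18)
G(K, Y) = 59/18
1/(D(-43) + G(-62, -10*4)) = 1/((-44 - 1*(-43)) + 59/18) = 1/((-44 + 43) + 59/18) = 1/(-1 + 59/18) = 1/(41/18) = 18/41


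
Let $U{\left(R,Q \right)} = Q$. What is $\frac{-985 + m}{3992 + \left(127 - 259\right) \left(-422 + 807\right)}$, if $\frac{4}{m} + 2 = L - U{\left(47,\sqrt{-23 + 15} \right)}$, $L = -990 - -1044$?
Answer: $\frac{333889}{15874692} - \frac{i \sqrt{2}}{15874692} \approx 0.021033 - 8.9086 \cdot 10^{-8} i$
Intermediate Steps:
$L = 54$ ($L = -990 + 1044 = 54$)
$m = \frac{4}{52 - 2 i \sqrt{2}}$ ($m = \frac{4}{-2 + \left(54 - \sqrt{-23 + 15}\right)} = \frac{4}{-2 + \left(54 - \sqrt{-8}\right)} = \frac{4}{-2 + \left(54 - 2 i \sqrt{2}\right)} = \frac{4}{52 - 2 i \sqrt{2}} \approx 0.076696 + 0.0041717 i$)
$\frac{-985 + m}{3992 + \left(127 - 259\right) \left(-422 + 807\right)} = \frac{-985 + \left(\frac{26}{339} + \frac{i \sqrt{2}}{339}\right)}{3992 + \left(127 - 259\right) \left(-422 + 807\right)} = \frac{- \frac{333889}{339} + \frac{i \sqrt{2}}{339}}{3992 - 50820} = \frac{- \frac{333889}{339} + \frac{i \sqrt{2}}{339}}{-46828} = \left(- \frac{333889}{339} + \frac{i \sqrt{2}}{339}\right) \left(- \frac{1}{46828}\right) = \frac{333889}{15874692} - \frac{i \sqrt{2}}{15874692}$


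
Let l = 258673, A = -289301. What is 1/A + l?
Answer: 74834357572/289301 ≈ 2.5867e+5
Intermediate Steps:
1/A + l = 1/(-289301) + 258673 = -1/289301 + 258673 = 74834357572/289301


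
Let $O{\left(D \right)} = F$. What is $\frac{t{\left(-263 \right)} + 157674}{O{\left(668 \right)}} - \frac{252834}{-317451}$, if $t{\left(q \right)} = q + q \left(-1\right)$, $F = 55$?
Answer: $\frac{1517202268}{529085} \approx 2867.6$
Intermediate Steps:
$t{\left(q \right)} = 0$ ($t{\left(q \right)} = q - q = 0$)
$O{\left(D \right)} = 55$
$\frac{t{\left(-263 \right)} + 157674}{O{\left(668 \right)}} - \frac{252834}{-317451} = \frac{0 + 157674}{55} - \frac{252834}{-317451} = 157674 \cdot \frac{1}{55} - - \frac{84278}{105817} = \frac{14334}{5} + \frac{84278}{105817} = \frac{1517202268}{529085}$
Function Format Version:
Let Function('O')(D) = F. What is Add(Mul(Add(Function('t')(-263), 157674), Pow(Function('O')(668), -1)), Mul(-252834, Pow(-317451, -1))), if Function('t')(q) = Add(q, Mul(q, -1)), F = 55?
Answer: Rational(1517202268, 529085) ≈ 2867.6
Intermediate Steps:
Function('t')(q) = 0 (Function('t')(q) = Add(q, Mul(-1, q)) = 0)
Function('O')(D) = 55
Add(Mul(Add(Function('t')(-263), 157674), Pow(Function('O')(668), -1)), Mul(-252834, Pow(-317451, -1))) = Add(Mul(Add(0, 157674), Pow(55, -1)), Mul(-252834, Pow(-317451, -1))) = Add(Mul(157674, Rational(1, 55)), Mul(-252834, Rational(-1, 317451))) = Add(Rational(14334, 5), Rational(84278, 105817)) = Rational(1517202268, 529085)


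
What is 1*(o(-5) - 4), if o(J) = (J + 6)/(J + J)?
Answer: -41/10 ≈ -4.1000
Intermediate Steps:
o(J) = (6 + J)/(2*J) (o(J) = (6 + J)/((2*J)) = (6 + J)*(1/(2*J)) = (6 + J)/(2*J))
1*(o(-5) - 4) = 1*((½)*(6 - 5)/(-5) - 4) = 1*((½)*(-⅕)*1 - 4) = 1*(-⅒ - 4) = 1*(-41/10) = -41/10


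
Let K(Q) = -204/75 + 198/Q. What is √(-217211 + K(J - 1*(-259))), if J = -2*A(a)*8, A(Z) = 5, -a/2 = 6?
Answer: I*√173992734013/895 ≈ 466.06*I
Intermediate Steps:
a = -12 (a = -2*6 = -12)
J = -80 (J = -2*5*8 = -10*8 = -80)
K(Q) = -68/25 + 198/Q (K(Q) = -204*1/75 + 198/Q = -68/25 + 198/Q)
√(-217211 + K(J - 1*(-259))) = √(-217211 + (-68/25 + 198/(-80 - 1*(-259)))) = √(-217211 + (-68/25 + 198/(-80 + 259))) = √(-217211 + (-68/25 + 198/179)) = √(-217211 - 7222/4475) = √(-972026447/4475) = I*√173992734013/895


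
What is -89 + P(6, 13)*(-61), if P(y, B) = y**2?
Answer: -2285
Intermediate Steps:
-89 + P(6, 13)*(-61) = -89 + 6**2*(-61) = -89 + 36*(-61) = -89 - 2196 = -2285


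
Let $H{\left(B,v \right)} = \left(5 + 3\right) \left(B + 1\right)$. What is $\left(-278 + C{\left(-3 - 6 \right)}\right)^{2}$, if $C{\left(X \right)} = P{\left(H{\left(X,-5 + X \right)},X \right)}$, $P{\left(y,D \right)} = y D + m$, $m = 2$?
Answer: $90000$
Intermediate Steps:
$H{\left(B,v \right)} = 8 + 8 B$ ($H{\left(B,v \right)} = 8 \left(1 + B\right) = 8 + 8 B$)
$P{\left(y,D \right)} = 2 + D y$ ($P{\left(y,D \right)} = y D + 2 = D y + 2 = 2 + D y$)
$C{\left(X \right)} = 2 + X \left(8 + 8 X\right)$
$\left(-278 + C{\left(-3 - 6 \right)}\right)^{2} = \left(-278 + \left(2 + 8 \left(-3 - 6\right) \left(1 - 9\right)\right)\right)^{2} = \left(-278 + \left(2 + 8 \left(-9\right) \left(1 - 9\right)\right)\right)^{2} = \left(-278 + \left(2 + 8 \left(-9\right) \left(-8\right)\right)\right)^{2} = \left(-278 + \left(2 + 576\right)\right)^{2} = \left(-278 + 578\right)^{2} = 300^{2} = 90000$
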